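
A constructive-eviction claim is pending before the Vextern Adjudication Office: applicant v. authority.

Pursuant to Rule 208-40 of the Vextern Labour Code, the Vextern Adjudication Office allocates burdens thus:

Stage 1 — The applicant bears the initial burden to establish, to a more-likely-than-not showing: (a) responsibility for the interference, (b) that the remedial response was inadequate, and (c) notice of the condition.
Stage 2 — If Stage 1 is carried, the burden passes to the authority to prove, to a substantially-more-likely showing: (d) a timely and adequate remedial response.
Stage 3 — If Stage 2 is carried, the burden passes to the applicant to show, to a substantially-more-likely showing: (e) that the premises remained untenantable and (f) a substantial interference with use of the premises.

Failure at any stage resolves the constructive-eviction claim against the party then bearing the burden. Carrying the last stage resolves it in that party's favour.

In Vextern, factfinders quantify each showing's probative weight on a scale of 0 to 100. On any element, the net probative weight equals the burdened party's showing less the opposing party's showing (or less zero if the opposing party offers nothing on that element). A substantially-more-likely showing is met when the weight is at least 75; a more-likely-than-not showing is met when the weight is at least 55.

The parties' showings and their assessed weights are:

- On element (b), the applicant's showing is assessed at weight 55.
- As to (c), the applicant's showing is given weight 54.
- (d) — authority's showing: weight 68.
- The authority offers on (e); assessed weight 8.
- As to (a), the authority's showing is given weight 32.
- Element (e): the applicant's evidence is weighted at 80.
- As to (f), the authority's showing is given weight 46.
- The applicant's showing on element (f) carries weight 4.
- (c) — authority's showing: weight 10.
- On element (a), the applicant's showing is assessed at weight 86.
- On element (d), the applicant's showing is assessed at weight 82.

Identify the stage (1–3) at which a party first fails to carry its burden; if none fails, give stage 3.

At Stage 1 the applicant must meet a more-likely-than-not showing (weight is at least 55): on (a) the weight is 86 less the opposing 32 gives net 54, < 55, so (a) does not meet the standard; on (b) the weight is 55, ≥ 55, so (b) meets the standard; on (c) the weight is 54 less the opposing 10 gives net 44, which does not reach 55, so (c) does not meet the standard.
  Not every element is met, so the applicant fails to carry Stage 1.
The authority prevails.

stage 1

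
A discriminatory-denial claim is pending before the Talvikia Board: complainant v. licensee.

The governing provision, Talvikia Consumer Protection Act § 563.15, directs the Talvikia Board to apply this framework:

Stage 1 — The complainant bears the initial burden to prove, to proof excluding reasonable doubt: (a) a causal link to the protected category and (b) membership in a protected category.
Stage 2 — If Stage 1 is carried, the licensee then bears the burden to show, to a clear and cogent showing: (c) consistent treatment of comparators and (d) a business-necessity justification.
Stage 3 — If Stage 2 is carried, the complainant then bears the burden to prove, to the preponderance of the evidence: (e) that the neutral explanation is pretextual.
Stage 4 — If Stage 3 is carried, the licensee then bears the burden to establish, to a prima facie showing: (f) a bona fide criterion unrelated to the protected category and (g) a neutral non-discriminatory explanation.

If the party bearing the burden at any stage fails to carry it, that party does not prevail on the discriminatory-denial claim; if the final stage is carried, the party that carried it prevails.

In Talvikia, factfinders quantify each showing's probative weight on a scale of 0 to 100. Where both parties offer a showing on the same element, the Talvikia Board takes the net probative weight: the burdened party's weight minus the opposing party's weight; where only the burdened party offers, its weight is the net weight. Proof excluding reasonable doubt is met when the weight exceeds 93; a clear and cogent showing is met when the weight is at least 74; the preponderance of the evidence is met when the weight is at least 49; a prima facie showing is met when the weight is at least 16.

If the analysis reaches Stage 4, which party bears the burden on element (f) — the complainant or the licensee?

licensee

Stage 4's rule assigns the burden to the licensee (to a prima facie showing).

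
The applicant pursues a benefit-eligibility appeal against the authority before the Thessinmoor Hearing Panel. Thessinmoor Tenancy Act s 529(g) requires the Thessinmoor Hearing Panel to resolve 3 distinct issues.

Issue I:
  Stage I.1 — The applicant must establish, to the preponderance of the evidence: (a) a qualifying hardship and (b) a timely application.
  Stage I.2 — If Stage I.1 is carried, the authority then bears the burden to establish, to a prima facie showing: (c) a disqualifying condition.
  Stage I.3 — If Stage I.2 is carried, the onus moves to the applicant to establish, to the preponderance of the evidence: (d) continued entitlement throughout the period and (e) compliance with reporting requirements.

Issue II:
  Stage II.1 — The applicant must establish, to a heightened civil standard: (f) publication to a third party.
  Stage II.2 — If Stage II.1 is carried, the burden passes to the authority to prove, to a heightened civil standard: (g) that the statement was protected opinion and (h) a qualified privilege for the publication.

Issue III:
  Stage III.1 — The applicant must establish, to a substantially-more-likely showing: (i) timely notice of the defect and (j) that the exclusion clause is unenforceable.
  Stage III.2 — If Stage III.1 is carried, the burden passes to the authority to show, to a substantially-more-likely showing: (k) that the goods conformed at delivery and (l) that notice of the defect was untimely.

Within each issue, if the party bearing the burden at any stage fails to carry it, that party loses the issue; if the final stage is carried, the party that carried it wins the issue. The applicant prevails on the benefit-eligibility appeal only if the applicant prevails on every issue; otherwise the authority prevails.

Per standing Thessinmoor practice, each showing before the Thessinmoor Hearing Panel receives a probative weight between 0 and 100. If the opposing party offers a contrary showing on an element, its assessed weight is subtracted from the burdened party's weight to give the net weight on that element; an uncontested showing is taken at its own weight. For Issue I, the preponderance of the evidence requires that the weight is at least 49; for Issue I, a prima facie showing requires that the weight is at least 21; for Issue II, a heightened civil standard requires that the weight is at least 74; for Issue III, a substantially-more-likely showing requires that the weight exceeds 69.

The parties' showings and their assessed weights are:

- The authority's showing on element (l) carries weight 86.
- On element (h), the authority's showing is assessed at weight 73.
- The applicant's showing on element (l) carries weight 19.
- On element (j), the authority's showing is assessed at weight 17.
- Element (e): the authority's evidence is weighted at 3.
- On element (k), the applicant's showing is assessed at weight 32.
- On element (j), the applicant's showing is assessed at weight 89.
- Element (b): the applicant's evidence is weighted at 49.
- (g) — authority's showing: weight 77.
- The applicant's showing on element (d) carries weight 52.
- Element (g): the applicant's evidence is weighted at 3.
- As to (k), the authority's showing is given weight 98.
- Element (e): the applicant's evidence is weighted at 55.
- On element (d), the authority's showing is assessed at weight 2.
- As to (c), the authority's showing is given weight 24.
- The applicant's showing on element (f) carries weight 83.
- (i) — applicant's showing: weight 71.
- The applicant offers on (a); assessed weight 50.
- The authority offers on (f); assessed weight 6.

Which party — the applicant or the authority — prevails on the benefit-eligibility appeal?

— Issue I —
At Stage I.1 the applicant must meet the preponderance of the evidence (weight is at least 49): on (a) the weight is 50, ≥ 49, so (a) meets the standard; on (b) the weight is 49, which does reach 49, so (b) meets the standard.
  All elements met. The burden passes to the authority.
At Stage I.2 the authority must meet a prima facie showing (weight is at least 21): on (c) the weight is 24, which does reach 21, so (c) meets the standard.
  Stage I.2 carried; the burden shifts to the applicant.
At Stage I.3 the applicant must meet the preponderance of the evidence (weight is at least 49): on (d) the weight is 52 less the opposing 2 gives net 50, ≥ 49, so (d) meets the standard; on (e) the weight is 55 less the opposing 3 gives net 52, which does reach 49, so (e) meets the standard.
  Stage I.3 carried; the final stage is satisfied.
Every stage carried; the applicant prevails on this issue.
— Issue II —
At Stage II.1 the applicant must meet a heightened civil standard (weight is at least 74): on (f) the weight is 83 less the opposing 6 gives net 77, ≥ 74, so (f) meets the standard.
  Stage II.1 carried; the burden shifts to the authority.
At Stage II.2 the authority must meet a heightened civil standard (weight is at least 74): on (g) the weight is 77 less the opposing 3 gives net 74, which does reach 74, so (g) meets the standard; on (h) the weight is 73, < 74, so (h) does not meet the standard.
  The authority does not carry Stage II.2.
So the applicant prevails on this issue.
— Issue III —
Stage III.1 — burden on applicant; standard: a substantially-more-likely showing (weight exceeds 69).
    (i): 71 > 69 [met]
    (j): 89 − 17 = 72 > 69 [met]
  All elements met. The burden passes to the authority.
Stage III.2 — burden on authority; standard: a substantially-more-likely showing (weight exceeds 69).
    (k): 98 − 32 = 66 ≤ 69 [not met]
    (l): 86 − 19 = 67 ≤ 69 [not met]
  Stage III.2 not carried; the authority fails its burden.
The analysis ends at Stage III.2; the applicant prevails on this issue.
Per-issue: Issue I → applicant; Issue II → applicant; Issue III → applicant. The applicant must prevail on every issue; overall, the applicant prevails.

applicant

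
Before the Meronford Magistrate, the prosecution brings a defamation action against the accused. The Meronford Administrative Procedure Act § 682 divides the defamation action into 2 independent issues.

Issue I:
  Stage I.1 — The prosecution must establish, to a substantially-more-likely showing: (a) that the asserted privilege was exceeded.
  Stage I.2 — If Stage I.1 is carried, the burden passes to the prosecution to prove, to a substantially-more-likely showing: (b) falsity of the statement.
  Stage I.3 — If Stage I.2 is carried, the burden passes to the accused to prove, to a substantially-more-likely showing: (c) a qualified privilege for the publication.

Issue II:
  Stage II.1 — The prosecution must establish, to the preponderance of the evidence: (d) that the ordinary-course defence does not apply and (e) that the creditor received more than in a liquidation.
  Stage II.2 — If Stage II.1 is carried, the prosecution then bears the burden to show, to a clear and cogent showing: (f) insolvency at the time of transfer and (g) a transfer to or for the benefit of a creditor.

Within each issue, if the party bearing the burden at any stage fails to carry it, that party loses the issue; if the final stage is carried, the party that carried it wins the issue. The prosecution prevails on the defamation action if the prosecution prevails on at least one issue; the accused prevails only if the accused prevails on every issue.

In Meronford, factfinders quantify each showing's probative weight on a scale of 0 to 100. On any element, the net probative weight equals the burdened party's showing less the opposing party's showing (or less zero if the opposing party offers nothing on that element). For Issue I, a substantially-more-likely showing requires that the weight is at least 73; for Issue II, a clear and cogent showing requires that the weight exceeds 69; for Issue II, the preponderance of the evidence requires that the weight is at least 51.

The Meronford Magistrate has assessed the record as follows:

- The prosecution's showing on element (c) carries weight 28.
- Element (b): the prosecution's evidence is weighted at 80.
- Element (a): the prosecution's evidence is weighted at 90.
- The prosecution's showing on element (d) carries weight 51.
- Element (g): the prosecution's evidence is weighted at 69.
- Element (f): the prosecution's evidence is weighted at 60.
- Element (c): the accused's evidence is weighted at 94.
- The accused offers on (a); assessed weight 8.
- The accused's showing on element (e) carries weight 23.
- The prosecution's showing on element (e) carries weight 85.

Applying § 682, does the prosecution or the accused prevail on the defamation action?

— Issue I —
Stage I.1 (prosecution, a substantially-more-likely showing, weight is at least 73): (a) net 90−8=82 ≥ 73 — meets.
  All elements met. The prosecution retains the burden for Stage I.2.
Stage I.2 (prosecution, a substantially-more-likely showing, weight is at least 73): (b) 80 ≥ 73 — meets.
  The prosecution carries Stage I.2; the accused now bears the burden.
Stage I.3 (accused, a substantially-more-likely showing, weight is at least 73): (c) net 94−28=66 < 73 — fails.
  The accused does not carry Stage I.3.
The prosecution prevails on this issue.
— Issue II —
At Stage II.1 the prosecution must meet the preponderance of the evidence (weight is at least 51): on (d) the weight is 51, which does reach 51, so (d) meets the standard; on (e) the weight is 85 less the opposing 23 gives net 62, which does reach 51, so (e) meets the standard.
  All elements met. The prosecution retains the burden for Stage II.2.
At Stage II.2 the prosecution must meet a clear and cogent showing (weight exceeds 69): on (f) the weight is 60, ≤ 69, so (f) does not meet the standard; on (g) the weight is 69, which does not exceed 69, so (g) does not meet the standard.
  The prosecution does not carry Stage II.2.
The accused prevails on this issue.
Per-issue: Issue I → prosecution; Issue II → accused. The prosecution must prevail on at least one issue; overall, the prosecution prevails.

prosecution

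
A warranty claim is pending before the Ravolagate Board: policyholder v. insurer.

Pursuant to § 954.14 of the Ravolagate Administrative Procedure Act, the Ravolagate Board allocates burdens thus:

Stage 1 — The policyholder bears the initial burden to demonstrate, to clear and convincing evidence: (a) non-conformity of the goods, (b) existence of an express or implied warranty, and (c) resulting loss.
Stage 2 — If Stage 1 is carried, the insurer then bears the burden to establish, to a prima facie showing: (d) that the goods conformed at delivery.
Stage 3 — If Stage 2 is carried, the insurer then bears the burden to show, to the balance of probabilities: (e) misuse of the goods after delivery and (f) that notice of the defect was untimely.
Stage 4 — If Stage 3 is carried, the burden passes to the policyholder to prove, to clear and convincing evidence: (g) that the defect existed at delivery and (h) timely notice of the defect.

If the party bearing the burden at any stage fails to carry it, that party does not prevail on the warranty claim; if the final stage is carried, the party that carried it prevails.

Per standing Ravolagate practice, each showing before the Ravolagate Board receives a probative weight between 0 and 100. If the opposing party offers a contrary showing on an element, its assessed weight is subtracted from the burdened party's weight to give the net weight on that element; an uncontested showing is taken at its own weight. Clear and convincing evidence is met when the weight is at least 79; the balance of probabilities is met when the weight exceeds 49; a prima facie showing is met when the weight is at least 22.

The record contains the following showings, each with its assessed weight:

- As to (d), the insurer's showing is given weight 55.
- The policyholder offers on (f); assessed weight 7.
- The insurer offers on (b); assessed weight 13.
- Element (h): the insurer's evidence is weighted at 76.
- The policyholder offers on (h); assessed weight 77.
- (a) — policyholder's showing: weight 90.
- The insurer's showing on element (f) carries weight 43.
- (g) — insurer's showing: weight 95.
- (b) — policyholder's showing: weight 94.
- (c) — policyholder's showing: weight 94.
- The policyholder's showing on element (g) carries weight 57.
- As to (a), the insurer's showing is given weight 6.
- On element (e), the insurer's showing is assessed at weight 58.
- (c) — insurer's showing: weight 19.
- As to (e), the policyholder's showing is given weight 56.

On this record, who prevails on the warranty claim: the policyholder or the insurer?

Stage 1 — burden on policyholder; standard: clear and convincing evidence (weight is at least 79).
    (a): 90 − 6 = 84 ≥ 79 [met]
    (b): 94 − 13 = 81 ≥ 79 [met]
    (c): 94 − 19 = 75 < 79 [not met]
  The policyholder does not carry Stage 1.
So the insurer prevails.

insurer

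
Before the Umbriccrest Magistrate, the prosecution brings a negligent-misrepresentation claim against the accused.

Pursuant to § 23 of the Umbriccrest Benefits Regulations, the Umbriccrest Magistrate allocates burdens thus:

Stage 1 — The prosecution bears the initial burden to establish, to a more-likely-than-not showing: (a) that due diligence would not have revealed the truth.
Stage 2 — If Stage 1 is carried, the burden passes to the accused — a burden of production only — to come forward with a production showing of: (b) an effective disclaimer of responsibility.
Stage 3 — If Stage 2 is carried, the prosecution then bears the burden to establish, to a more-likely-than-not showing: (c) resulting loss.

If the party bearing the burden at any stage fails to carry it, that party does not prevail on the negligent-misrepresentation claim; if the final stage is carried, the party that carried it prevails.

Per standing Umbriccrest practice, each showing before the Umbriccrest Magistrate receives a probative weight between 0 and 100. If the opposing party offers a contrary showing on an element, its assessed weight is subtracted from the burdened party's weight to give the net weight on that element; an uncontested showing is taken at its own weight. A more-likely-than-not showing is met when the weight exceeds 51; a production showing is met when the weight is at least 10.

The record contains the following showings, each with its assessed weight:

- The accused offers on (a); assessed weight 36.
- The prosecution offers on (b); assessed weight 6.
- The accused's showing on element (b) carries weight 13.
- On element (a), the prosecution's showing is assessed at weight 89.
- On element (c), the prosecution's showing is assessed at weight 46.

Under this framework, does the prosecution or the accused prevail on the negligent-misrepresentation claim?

prosecution

Stage 1 — burden on prosecution; standard: a more-likely-than-not showing (weight exceeds 51).
    (a): 89 − 36 = 53 > 51 [met]
  Stage 1 carried; the burden shifts to the accused.
Stage 2 — burden on accused; standard: a production showing (weight is at least 10).
    (b): 13 − 6 = 7 < 10 [not met]
  The accused does not carry Stage 2.
The prosecution prevails.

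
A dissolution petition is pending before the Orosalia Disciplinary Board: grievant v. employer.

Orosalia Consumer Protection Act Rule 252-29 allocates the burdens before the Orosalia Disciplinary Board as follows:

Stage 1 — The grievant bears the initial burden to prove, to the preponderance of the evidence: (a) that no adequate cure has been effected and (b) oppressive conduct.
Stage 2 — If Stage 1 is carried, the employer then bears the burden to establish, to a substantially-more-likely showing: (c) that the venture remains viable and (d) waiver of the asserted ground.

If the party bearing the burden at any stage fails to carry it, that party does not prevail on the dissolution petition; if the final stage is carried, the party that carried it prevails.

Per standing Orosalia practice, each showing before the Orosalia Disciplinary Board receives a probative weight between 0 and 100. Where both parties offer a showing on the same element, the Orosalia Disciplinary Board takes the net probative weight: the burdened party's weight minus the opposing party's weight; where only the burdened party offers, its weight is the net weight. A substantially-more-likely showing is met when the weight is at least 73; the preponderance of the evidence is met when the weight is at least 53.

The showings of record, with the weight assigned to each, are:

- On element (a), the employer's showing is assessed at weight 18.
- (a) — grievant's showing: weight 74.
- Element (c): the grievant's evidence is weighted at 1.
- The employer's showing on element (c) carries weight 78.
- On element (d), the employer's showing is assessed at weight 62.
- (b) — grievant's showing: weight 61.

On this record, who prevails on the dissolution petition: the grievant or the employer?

grievant

At Stage 1 the grievant must meet the preponderance of the evidence (weight is at least 53): on (a) the weight is 74 less the opposing 18 gives net 56, which does reach 53, so (a) meets the standard; on (b) the weight is 61, ≥ 53, so (b) meets the standard.
  Stage 1 is satisfied; the onus moves to the employer.
At Stage 2 the employer must meet a substantially-more-likely showing (weight is at least 73): on (c) the weight is 78 less the opposing 1 gives net 77, which does reach 73, so (c) meets the standard; on (d) the weight is 62, < 73, so (d) does not meet the standard.
  The employer does not carry Stage 2.
The analysis ends at Stage 2; the grievant prevails.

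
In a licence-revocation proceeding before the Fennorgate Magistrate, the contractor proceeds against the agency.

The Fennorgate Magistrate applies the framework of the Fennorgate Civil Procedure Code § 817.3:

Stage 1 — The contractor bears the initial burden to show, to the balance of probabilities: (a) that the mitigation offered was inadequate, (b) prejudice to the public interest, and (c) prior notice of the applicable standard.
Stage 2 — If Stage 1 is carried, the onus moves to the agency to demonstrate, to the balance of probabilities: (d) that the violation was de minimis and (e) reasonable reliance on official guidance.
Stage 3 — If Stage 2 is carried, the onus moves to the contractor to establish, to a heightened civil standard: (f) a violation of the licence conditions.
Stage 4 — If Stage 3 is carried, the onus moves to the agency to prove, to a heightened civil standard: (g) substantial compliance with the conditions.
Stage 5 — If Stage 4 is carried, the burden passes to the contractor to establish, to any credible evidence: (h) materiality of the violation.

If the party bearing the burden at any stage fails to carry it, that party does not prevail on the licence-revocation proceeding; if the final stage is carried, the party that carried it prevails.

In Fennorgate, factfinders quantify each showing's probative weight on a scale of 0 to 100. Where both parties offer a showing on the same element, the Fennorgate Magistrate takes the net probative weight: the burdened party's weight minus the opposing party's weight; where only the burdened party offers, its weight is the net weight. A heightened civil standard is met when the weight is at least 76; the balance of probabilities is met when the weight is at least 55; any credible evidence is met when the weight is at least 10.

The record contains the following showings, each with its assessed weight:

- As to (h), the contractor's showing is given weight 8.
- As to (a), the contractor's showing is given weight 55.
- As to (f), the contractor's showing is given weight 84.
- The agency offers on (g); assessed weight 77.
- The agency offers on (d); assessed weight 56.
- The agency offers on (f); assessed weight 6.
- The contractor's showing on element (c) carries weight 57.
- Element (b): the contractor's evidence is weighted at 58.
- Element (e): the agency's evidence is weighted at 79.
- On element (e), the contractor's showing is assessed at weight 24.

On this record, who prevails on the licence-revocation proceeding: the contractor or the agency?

agency

Stage 1 (contractor, the balance of probabilities, weight is at least 55): (a) 55 ≥ 55 — meets; (b) 58 ≥ 55 — meets; (c) 57 ≥ 55 — meets.
  Stage 1 carried; the burden shifts to the agency.
Stage 2 (agency, the balance of probabilities, weight is at least 55): (d) 56 ≥ 55 — meets; (e) net 79−24=55 ≥ 55 — meets.
  All elements met. The burden passes to the contractor.
Stage 3 (contractor, a heightened civil standard, weight is at least 76): (f) net 84−6=78 ≥ 76 — meets.
  All elements met. The burden passes to the agency.
Stage 4 (agency, a heightened civil standard, weight is at least 76): (g) 77 ≥ 76 — meets.
  Stage 4 is satisfied; the onus moves to the contractor.
Stage 5 (contractor, any credible evidence, weight is at least 10): (h) 8 < 10 — fails.
  The contractor does not carry Stage 5.
The analysis ends at Stage 5; the agency prevails.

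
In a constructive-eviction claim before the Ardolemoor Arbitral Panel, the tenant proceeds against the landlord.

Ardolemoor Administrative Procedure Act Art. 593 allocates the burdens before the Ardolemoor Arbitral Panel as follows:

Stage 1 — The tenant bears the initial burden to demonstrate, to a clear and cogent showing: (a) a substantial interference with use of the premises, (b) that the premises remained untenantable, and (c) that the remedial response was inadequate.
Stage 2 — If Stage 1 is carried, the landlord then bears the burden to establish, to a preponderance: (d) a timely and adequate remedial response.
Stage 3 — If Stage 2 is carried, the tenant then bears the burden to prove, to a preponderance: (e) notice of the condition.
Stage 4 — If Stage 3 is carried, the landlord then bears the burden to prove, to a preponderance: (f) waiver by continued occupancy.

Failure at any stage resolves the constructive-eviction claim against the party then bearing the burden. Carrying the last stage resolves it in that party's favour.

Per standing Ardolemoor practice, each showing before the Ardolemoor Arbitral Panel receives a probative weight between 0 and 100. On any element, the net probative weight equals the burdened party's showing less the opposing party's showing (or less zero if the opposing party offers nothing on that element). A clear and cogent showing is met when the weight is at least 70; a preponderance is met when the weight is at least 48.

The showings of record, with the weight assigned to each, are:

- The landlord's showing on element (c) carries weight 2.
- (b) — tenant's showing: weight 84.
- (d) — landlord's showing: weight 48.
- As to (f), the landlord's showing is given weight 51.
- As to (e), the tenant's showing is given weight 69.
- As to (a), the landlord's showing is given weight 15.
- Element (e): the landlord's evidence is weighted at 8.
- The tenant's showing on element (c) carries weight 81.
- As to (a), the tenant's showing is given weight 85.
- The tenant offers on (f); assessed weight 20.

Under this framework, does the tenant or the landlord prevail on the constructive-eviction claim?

Stage 1 — burden on tenant; standard: a clear and cogent showing (weight is at least 70).
    (a): 85 − 15 = 70 ≥ 70 [met]
    (b): 84 ≥ 70 [met]
    (c): 81 − 2 = 79 ≥ 70 [met]
  The tenant carries Stage 1; the landlord now bears the burden.
Stage 2 — burden on landlord; standard: a preponderance (weight is at least 48).
    (d): 48 ≥ 48 [met]
  Stage 2 carried; the burden shifts to the tenant.
Stage 3 — burden on tenant; standard: a preponderance (weight is at least 48).
    (e): 69 − 8 = 61 ≥ 48 [met]
  Stage 3 is satisfied; the onus moves to the landlord.
Stage 4 — burden on landlord; standard: a preponderance (weight is at least 48).
    (f): 51 − 20 = 31 < 48 [not met]
  Not every element is met, so the landlord fails to carry Stage 4.
The tenant prevails.

tenant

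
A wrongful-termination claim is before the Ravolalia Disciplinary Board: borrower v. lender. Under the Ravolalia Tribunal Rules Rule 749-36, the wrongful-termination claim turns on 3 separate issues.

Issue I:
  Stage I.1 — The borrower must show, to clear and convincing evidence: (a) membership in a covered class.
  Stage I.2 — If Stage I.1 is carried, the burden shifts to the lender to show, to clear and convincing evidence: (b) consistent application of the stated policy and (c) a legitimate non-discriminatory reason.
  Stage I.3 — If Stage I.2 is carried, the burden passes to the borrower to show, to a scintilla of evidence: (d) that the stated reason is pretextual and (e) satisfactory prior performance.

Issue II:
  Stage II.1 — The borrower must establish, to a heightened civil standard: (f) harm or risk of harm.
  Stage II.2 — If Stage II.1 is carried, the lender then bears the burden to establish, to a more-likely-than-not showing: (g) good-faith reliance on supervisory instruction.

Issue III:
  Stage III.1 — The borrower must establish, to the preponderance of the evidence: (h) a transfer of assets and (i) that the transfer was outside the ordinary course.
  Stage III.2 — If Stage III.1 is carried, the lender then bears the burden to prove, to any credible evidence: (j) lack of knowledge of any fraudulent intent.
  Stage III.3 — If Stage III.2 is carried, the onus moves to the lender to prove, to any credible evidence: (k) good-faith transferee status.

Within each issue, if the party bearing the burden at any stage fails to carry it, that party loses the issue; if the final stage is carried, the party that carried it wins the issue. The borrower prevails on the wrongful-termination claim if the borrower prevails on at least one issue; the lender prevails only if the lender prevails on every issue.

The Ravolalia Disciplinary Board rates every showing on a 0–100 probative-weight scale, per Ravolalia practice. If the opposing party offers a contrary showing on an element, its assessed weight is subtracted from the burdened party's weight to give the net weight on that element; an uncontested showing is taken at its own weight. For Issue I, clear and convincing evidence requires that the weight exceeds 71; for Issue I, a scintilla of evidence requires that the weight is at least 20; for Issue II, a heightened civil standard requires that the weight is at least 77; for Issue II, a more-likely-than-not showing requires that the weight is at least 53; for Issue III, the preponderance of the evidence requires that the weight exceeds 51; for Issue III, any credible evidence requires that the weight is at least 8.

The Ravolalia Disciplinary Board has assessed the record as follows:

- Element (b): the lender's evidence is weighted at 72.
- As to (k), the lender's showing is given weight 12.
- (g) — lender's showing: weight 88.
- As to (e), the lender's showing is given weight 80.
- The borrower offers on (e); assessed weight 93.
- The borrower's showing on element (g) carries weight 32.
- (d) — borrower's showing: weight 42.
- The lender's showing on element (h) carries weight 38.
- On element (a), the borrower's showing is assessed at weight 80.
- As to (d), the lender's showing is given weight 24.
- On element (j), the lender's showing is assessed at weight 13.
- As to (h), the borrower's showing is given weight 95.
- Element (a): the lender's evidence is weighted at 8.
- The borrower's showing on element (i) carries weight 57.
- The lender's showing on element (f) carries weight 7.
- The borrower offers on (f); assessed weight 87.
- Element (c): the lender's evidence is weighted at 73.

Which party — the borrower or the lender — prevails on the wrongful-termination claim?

lender

— Issue I —
At Stage I.1 the borrower must meet clear and convincing evidence (weight exceeds 71): on (a) the weight is 80 less the opposing 8 gives net 72, > 71, so (a) meets the standard.
  The borrower carries Stage I.1; the lender now bears the burden.
At Stage I.2 the lender must meet clear and convincing evidence (weight exceeds 71): on (b) the weight is 72, > 71, so (b) meets the standard; on (c) the weight is 73, > 71, so (c) meets the standard.
  All elements met. The burden passes to the borrower.
At Stage I.3 the borrower must meet a scintilla of evidence (weight is at least 20): on (d) the weight is 42 less the opposing 24 gives net 18, < 20, so (d) does not meet the standard; on (e) the weight is 93 less the opposing 80 gives net 13, which does not reach 20, so (e) does not meet the standard.
  The borrower does not carry Stage I.3.
The analysis ends at Stage I.3; the lender prevails on this issue.
— Issue II —
Stage II.1 (borrower, a heightened civil standard, weight is at least 77): (f) net 87−7=80 ≥ 77 — meets.
  The borrower carries Stage II.1; the lender now bears the burden.
Stage II.2 (lender, a more-likely-than-not showing, weight is at least 53): (g) net 88−32=56 ≥ 53 — meets.
  All elements met at the final stage.
Every stage carried; the lender prevails on this issue.
— Issue III —
Stage III.1 — burden on borrower; standard: the preponderance of the evidence (weight exceeds 51).
    (h): 95 − 38 = 57 > 51 [met]
    (i): 57 > 51 [met]
  The borrower carries Stage III.1; the lender now bears the burden.
Stage III.2 — burden on lender; standard: any credible evidence (weight is at least 8).
    (j): 13 ≥ 8 [met]
  Stage III.2 carried; the burden remains with the lender.
Stage III.3 — burden on lender; standard: any credible evidence (weight is at least 8).
    (k): 12 ≥ 8 [met]
  The lender carries the last stage.
All stages carried — the lender prevails on this issue.
Per-issue: Issue I → lender; Issue II → lender; Issue III → lender. The borrower must prevail on at least one issue; overall, the lender prevails.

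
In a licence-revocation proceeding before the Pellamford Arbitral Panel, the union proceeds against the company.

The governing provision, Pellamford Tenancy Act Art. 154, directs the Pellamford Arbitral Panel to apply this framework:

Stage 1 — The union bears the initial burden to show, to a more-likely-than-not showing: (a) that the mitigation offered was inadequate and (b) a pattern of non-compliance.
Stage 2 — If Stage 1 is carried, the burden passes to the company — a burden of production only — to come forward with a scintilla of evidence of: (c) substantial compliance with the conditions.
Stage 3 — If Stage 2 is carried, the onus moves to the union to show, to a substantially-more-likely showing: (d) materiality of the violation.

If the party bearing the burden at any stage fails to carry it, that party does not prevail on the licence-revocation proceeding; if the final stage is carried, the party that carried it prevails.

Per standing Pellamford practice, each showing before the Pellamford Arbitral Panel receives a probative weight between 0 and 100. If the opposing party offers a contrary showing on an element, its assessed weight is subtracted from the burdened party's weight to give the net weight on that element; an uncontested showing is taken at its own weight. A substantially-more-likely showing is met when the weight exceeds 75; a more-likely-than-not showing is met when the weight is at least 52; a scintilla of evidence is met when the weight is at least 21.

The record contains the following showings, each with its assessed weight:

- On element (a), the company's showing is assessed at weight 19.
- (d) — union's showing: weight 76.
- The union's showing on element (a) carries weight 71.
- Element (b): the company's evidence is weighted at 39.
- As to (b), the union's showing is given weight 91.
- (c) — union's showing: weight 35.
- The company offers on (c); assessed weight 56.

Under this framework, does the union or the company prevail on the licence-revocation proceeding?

At Stage 1 the union must meet a more-likely-than-not showing (weight is at least 52): on (a) the weight is 71 less the opposing 19 gives net 52, ≥ 52, so (a) meets the standard; on (b) the weight is 91 less the opposing 39 gives net 52, ≥ 52, so (b) meets the standard.
  Stage 1 carried; the burden shifts to the company.
At Stage 2 the company must meet a scintilla of evidence (weight is at least 21): on (c) the weight is 56 less the opposing 35 gives net 21, which does reach 21, so (c) meets the standard.
  All elements met. The burden passes to the union.
At Stage 3 the union must meet a substantially-more-likely showing (weight exceeds 75): on (d) the weight is 76, which does exceed 75, so (d) meets the standard.
  All elements met at the final stage.
All stages carried — the union prevails.

union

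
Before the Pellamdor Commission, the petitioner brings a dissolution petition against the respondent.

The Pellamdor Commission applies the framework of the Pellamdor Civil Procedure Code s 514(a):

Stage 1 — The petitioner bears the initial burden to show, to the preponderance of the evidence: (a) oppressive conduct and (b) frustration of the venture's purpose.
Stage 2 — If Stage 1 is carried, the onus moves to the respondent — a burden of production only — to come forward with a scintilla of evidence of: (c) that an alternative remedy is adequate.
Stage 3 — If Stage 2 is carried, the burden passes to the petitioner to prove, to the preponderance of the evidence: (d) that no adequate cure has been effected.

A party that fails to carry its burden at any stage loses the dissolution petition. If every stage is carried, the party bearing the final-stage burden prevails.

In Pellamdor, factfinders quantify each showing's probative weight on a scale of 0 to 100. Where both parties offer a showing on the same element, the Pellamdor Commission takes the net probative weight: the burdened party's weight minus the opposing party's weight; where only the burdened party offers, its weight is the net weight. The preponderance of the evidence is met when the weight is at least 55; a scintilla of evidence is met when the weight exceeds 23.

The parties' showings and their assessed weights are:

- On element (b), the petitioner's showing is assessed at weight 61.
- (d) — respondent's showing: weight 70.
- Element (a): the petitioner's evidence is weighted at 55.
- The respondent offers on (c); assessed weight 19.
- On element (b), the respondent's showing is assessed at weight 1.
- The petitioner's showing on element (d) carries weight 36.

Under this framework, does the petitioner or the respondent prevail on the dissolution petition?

petitioner

Stage 1 — burden on petitioner; standard: the preponderance of the evidence (weight is at least 55).
    (a): 55 ≥ 55 [met]
    (b): 61 − 1 = 60 ≥ 55 [met]
  All elements met. The burden passes to the respondent.
Stage 2 — burden on respondent; standard: a scintilla of evidence (weight exceeds 23).
    (c): 19 ≤ 23 [not met]
  Not every element is met, so the respondent fails to carry Stage 2.
The petitioner prevails.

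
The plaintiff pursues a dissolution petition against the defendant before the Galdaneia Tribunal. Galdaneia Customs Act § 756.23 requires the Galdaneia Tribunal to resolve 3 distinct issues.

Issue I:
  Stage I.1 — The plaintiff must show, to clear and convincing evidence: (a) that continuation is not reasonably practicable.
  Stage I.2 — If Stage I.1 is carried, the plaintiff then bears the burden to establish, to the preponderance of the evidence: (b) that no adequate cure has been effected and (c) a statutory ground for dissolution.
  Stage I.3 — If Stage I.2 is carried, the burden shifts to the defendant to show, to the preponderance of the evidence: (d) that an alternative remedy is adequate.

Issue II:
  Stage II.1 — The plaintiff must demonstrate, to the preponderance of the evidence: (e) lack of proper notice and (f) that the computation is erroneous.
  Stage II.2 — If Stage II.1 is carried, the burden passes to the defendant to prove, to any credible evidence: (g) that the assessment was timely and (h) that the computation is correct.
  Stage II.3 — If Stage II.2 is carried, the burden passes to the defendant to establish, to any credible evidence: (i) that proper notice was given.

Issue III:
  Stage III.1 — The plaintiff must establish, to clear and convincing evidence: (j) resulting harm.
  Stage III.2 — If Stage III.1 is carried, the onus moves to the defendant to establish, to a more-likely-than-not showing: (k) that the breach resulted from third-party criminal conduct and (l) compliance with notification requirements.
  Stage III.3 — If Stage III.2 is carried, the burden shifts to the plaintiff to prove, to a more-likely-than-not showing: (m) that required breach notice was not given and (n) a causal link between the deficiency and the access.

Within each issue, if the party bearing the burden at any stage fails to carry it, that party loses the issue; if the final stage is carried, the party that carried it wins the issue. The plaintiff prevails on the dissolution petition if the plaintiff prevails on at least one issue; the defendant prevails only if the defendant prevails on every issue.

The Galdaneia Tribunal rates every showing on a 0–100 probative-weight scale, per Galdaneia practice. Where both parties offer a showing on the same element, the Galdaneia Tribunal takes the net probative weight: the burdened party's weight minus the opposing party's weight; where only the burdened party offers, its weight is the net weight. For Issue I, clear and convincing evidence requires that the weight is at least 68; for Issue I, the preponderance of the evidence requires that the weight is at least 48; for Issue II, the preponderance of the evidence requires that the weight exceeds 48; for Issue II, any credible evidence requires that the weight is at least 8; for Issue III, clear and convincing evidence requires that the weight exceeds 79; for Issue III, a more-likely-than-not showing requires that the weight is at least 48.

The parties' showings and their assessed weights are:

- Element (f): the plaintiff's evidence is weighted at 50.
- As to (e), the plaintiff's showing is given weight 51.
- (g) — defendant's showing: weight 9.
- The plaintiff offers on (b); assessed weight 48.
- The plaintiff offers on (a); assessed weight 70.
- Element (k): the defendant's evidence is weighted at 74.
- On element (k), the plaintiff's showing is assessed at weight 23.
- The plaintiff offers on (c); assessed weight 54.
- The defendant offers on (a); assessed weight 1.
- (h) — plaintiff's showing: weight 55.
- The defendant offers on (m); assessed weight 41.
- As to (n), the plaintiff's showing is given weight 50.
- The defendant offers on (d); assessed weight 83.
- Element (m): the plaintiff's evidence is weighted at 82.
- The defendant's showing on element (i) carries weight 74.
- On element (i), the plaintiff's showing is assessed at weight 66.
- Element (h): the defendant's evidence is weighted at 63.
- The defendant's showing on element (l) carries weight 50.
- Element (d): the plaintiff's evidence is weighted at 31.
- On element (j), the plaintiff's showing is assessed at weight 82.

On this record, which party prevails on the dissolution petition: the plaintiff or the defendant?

— Issue I —
At Stage I.1 the plaintiff must meet clear and convincing evidence (weight is at least 68): on (a) the weight is 70 less the opposing 1 gives net 69, ≥ 68, so (a) meets the standard.
  All elements met. The plaintiff retains the burden for Stage I.2.
At Stage I.2 the plaintiff must meet the preponderance of the evidence (weight is at least 48): on (b) the weight is 48, which does reach 48, so (b) meets the standard; on (c) the weight is 54, which does reach 48, so (c) meets the standard.
  The plaintiff carries Stage I.2; the defendant now bears the burden.
At Stage I.3 the defendant must meet the preponderance of the evidence (weight is at least 48): on (d) the weight is 83 less the opposing 31 gives net 52, which does reach 48, so (d) meets the standard.
  Stage I.3 carried; the final stage is satisfied.
All stages carried — the defendant prevails on this issue.
— Issue II —
Stage II.1 — burden on plaintiff; standard: the preponderance of the evidence (weight exceeds 48).
    (e): 51 > 48 [met]
    (f): 50 > 48 [met]
  The plaintiff carries Stage II.1; the defendant now bears the burden.
Stage II.2 — burden on defendant; standard: any credible evidence (weight is at least 8).
    (g): 9 ≥ 8 [met]
    (h): 63 − 55 = 8 ≥ 8 [met]
  Stage II.2 is satisfied; the defendant continues to bear the burden.
Stage II.3 — burden on defendant; standard: any credible evidence (weight is at least 8).
    (i): 74 − 66 = 8 ≥ 8 [met]
  Stage II.3 carried; the final stage is satisfied.
With every stage satisfied, the defendant prevails on this issue.
— Issue III —
Stage III.1 (plaintiff, clear and convincing evidence, weight exceeds 79): (j) 82 > 79 — meets.
  The plaintiff carries Stage III.1; the defendant now bears the burden.
Stage III.2 (defendant, a more-likely-than-not showing, weight is at least 48): (k) net 74−23=51 ≥ 48 — meets; (l) 50 ≥ 48 — meets.
  The defendant carries Stage III.2; the plaintiff now bears the burden.
Stage III.3 (plaintiff, a more-likely-than-not showing, weight is at least 48): (m) net 82−41=41 < 48 — fails; (n) 50 ≥ 48 — meets.
  Not every element is met, so the plaintiff fails to carry Stage III.3.
So the defendant prevails on this issue.
Per-issue: Issue I → defendant; Issue II → defendant; Issue III → defendant. The plaintiff must prevail on at least one issue; overall, the defendant prevails.

defendant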